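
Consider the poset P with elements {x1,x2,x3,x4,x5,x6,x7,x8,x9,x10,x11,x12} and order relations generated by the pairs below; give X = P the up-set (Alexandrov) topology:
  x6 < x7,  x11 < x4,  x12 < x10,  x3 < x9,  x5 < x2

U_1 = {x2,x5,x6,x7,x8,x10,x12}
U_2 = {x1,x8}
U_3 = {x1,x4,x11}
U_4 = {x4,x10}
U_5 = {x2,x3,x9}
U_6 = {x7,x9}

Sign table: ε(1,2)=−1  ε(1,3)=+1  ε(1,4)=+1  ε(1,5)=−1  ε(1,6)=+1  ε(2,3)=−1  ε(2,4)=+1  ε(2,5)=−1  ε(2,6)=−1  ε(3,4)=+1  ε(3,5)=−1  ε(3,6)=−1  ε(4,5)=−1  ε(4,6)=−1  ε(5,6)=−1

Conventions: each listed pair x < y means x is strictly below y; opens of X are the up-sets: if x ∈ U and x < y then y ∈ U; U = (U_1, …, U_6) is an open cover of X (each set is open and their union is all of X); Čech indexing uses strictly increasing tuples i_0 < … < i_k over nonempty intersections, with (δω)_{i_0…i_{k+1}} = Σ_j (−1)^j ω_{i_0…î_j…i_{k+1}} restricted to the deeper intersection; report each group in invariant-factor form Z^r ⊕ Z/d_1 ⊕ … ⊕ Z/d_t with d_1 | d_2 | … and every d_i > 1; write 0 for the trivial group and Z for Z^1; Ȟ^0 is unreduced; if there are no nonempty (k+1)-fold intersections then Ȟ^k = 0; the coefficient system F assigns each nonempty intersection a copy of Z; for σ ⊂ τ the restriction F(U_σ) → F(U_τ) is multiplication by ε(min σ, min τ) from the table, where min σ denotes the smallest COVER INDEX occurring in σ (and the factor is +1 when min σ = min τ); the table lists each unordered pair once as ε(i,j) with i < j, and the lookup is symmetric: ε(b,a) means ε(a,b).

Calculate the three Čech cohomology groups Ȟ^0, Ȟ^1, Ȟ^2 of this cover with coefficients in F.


nonempty intersections:
  U12={x8} U14={x10} U15={x2} U16={x7} U23={x1} U34={x4} U56={x9}
C dims 6,7; δ0: rk 5, SNF 1^5
Ȟ^0: (6−5)−0=1 ⇒ Z
Ȟ^1: (7−0)−5=2 ⇒ Z^2
Ȟ^2: (0−0)−0=0 ⇒ 0

Ȟ^0(U;F) ≅ Z; Ȟ^1(U;F) ≅ Z^2; Ȟ^2(U;F) ≅ 0


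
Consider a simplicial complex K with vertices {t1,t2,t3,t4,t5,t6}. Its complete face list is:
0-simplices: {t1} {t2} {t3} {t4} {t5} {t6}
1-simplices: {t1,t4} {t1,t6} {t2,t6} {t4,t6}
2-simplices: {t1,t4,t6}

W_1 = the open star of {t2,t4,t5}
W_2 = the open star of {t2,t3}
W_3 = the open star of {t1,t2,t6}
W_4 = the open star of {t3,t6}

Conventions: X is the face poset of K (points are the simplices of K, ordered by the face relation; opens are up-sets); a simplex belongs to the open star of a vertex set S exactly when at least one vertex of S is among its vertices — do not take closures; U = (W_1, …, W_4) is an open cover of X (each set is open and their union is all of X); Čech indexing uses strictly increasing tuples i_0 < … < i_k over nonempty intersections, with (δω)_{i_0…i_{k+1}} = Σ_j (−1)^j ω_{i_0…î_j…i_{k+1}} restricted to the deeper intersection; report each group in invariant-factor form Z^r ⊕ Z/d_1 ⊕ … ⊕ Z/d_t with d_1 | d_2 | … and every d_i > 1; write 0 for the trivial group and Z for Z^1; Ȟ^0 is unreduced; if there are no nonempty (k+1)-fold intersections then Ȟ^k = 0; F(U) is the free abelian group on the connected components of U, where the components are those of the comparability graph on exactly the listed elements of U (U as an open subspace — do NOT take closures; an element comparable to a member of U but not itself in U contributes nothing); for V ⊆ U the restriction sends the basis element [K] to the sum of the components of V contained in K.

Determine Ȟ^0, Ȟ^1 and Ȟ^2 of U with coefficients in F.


intersection data:
  W1={{t2},{t4},{t5},{t1,t4},{t2,t6},{t4,t6},{t1,t4,t6}} W2={{t2},{t3},{t2,t6}} W3={{t1},{t2},{t6},{t1,t4},{t1,t6},{t2,t6},{t4,t6},{t1,t4,t6}} W4={{t3},{t6},{t1,t6},{t2,t6},{t4,t6},{t1,t4,t6}}
  W12={{t2},{t2,t6}} W13={{t2},{t1,t4},{t2,t6},{t4,t6},{t1,t4,t6}} W14={{t2,t6},{t4,t6},{t1,t4,t6}} W23={{t2},{t2,t6}} W24={{t3},{t2,t6}} W34={{t6},{t1,t6},{t2,t6},{t4,t6},{t1,t4,t6}}
  W123={{t2},{t2,t6}} W124={{t2,t6}} W134={{t2,t6},{t4,t6},{t1,t4,t6}} W234={{t2,t6}}
  W1234={{t2,t6}}
components per intersection:
  W1: {{t2},{t2,t6}} {{t4},{t1,t4},{t4,t6},{t1,t4,t6}} {{t5}}
  W2: {{t2},{t2,t6}} {{t3}}
  W3: {{t1},{t2},{t6},{t1,t4},{t1,t6},{t2,t6},{t4,t6},{t1,t4,t6}}
  W4: {{t3}} {{t6},{t1,t6},{t2,t6},{t4,t6},{t1,t4,t6}}
  W12: {{t2},{t2,t6}}
  W13: {{t2},{t2,t6}} {{t1,t4},{t4,t6},{t1,t4,t6}}
  W14: {{t2,t6}} {{t4,t6},{t1,t4,t6}}
  W23: {{t2},{t2,t6}}
  W24: {{t3}} {{t2,t6}}
  W34: {{t6},{t1,t6},{t2,t6},{t4,t6},{t1,t4,t6}}
  W123: {{t2},{t2,t6}}
  W124: {{t2,t6}}
  W134: {{t2,t6}} {{t4,t6},{t1,t4,t6}}
  W234: {{t2,t6}}
  W1234: {{t2,t6}}
C dims 8,9,5,1; δ0: rk 5, SNF 1^5; δ1: rk 4, SNF 1^4; δ2: rk 1, SNF 1^1
Ȟ^0 = (8 − 5) − 0 = 3, so Ȟ^0 ≅ Z^3
Ȟ^1 = (9 − 4) − 5 = 0, so Ȟ^1 ≅ 0
Ȟ^2 = (5 − 1) − 4 = 0, so Ȟ^2 ≅ 0

Ȟ^0 = Z^3; Ȟ^1 = 0; Ȟ^2 = 0


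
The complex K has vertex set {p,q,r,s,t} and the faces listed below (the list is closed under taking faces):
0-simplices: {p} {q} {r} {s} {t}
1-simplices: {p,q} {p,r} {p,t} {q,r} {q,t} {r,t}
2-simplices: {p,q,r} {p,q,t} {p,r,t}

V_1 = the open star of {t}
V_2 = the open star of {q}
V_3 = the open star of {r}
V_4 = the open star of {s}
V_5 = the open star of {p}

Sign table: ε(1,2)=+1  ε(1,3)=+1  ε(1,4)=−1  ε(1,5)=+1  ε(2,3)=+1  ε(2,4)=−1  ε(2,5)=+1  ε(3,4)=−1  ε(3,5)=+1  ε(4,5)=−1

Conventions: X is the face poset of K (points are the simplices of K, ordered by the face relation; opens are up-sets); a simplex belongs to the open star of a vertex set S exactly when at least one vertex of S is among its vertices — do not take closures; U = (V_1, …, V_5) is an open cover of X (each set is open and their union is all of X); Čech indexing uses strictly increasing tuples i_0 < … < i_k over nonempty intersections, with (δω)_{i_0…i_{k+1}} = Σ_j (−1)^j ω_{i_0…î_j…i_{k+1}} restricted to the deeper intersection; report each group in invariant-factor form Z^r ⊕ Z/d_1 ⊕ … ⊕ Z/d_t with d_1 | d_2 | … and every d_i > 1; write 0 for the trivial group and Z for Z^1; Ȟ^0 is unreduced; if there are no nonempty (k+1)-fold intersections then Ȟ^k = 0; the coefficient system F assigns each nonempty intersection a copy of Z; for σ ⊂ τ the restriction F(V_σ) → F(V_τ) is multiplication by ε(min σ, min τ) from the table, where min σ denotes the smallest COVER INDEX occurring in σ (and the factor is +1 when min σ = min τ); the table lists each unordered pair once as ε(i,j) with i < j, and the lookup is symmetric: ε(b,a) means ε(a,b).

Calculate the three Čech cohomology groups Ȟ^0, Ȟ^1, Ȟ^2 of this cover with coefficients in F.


nonempty intersections:
  V1={{t},{p,t},{q,t},{r,t},{p,q,t},{p,r,t}} V2={{q},{p,q},{q,r},{q,t},{p,q,r},{p,q,t}} V3={{r},{p,r},{q,r},{r,t},{p,q,r},{p,r,t}} V4={{s}} V5={{p},{p,q},{p,r},{p,t},{p,q,r},{p,q,t},{p,r,t}}
  V12={{q,t},{p,q,t}} V13={{r,t},{p,r,t}} V15={{p,t},{p,q,t},{p,r,t}} V23={{q,r},{p,q,r}} V25={{p,q},{p,q,r},{p,q,t}} V35={{p,r},{p,q,r},{p,r,t}}
  V125={{p,q,t}} V135={{p,r,t}} V235={{p,q,r}}
C dims 5,6,3; δ0: rk 3, SNF 1^3; δ1: rk 3, SNF 1^3
Ȟ^0: (5−3)−0=2 ⇒ Z^2
Ȟ^1: (6−3)−3=0 ⇒ 0
Ȟ^2: (3−0)−3=0 ⇒ 0

Ȟ^0(U;F) ≅ Z^2,  Ȟ^1(U;F) ≅ 0,  Ȟ^2(U;F) ≅ 0


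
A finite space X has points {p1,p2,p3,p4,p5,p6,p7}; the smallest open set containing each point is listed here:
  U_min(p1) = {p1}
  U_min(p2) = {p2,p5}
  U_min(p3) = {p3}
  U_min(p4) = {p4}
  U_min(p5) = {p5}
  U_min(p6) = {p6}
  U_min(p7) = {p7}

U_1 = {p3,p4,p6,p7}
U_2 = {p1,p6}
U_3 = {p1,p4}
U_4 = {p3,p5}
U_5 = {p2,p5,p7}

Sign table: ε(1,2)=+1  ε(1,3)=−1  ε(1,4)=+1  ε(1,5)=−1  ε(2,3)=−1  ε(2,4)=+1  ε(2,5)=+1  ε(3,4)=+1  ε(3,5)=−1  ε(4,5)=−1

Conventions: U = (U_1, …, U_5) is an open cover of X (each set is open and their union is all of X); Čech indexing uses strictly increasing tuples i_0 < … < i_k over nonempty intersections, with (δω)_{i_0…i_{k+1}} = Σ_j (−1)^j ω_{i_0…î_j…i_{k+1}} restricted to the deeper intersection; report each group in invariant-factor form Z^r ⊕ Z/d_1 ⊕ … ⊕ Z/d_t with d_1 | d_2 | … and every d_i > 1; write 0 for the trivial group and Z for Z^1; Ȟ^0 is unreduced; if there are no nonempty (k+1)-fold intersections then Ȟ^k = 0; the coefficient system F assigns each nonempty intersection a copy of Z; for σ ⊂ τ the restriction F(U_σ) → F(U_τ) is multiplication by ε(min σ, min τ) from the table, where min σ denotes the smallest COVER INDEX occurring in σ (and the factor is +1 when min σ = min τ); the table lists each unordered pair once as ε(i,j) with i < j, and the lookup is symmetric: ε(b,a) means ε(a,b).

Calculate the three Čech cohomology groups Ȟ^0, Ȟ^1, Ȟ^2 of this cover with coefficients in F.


nonempty intersections:
  U12={p6} U13={p4} U14={p3} U15={p7} U23={p1} U45={p5}
C dims 5,6; δ0: rk 4, SNF 1^4
Ȟ^0: (5−4)−0=1 ⇒ Z
Ȟ^1: (6−0)−4=2 ⇒ Z^2
Ȟ^2: (0−0)−0=0 ⇒ 0

Ȟ^0 ≅ Z,  Ȟ^1 ≅ Z^2,  Ȟ^2 ≅ 0


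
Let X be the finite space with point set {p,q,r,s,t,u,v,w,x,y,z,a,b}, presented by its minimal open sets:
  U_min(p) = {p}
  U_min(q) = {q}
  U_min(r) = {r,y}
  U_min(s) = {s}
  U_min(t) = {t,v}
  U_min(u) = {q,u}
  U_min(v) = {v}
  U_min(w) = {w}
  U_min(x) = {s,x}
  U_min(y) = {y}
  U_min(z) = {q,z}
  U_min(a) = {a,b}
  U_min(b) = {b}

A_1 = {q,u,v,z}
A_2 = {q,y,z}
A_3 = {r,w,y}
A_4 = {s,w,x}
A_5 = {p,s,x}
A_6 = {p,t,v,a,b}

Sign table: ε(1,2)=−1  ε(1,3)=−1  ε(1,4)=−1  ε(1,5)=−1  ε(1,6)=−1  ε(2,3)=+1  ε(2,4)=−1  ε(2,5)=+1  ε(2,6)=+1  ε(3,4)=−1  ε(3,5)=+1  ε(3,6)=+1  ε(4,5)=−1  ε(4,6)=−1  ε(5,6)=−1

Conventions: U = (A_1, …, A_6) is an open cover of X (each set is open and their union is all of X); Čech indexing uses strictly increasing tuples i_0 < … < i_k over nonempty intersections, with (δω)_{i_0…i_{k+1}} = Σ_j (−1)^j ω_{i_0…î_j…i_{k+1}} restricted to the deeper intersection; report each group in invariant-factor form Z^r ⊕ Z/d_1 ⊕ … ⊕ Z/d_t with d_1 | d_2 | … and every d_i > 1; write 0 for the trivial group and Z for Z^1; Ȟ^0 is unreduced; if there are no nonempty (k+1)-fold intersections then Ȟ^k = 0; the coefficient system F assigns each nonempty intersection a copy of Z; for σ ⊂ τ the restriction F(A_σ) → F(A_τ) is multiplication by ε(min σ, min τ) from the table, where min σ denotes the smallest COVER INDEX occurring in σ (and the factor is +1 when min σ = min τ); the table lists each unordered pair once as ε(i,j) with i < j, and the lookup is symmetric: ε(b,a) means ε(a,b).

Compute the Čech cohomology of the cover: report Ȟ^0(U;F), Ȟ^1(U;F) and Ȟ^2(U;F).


nonempty overlaps:
  A12={q,z} A16={v} A23={y} A34={w} A45={s,x} A56={p}
C dims 6,6; δ0: rk 6, SNF 1^5·2
degree 0: 6−6−0 = 0 → Ȟ^0 ≅ 0
degree 1: 6−0−6 = 0 plus torsion [2] → Ȟ^1 ≅ Z/2
degree 2: 0−0−0 = 0 → Ȟ^2 ≅ 0

Ȟ^0(U;F) ≅ 0, Ȟ^1(U;F) ≅ Z/2 and Ȟ^2(U;F) ≅ 0


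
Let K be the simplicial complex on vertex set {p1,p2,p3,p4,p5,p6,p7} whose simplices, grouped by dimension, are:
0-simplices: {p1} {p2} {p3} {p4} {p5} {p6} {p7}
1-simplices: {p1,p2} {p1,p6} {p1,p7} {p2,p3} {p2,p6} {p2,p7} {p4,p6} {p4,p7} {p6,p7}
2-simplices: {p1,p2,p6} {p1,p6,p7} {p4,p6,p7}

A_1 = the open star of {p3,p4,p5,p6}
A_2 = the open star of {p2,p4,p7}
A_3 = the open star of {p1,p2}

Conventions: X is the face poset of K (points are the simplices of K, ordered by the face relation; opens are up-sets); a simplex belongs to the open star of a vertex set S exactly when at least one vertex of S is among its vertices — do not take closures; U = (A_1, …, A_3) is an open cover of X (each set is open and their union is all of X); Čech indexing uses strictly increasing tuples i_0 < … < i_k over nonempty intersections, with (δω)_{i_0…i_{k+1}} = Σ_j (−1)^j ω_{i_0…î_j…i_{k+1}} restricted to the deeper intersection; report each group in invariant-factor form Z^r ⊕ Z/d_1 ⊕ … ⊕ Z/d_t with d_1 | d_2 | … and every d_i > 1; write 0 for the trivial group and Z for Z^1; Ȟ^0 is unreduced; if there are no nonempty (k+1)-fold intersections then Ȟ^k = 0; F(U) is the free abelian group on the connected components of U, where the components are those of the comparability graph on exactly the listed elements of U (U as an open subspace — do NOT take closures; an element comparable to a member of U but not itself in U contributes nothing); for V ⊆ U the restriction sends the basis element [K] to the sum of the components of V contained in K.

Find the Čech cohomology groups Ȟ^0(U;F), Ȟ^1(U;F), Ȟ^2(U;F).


intersection data:
  A1={{p3},{p4},{p5},{p6},{p1,p6},{p2,p3},{p2,p6},{p4,p6},{p4,p7},{p6,p7},{p1,p2,p6},{p1,p6,p7},{p4,p6,p7}} A2={{p2},{p4},{p7},{p1,p2},{p1,p7},{p2,p3},{p2,p6},{p2,p7},{p4,p6},{p4,p7},{p6,p7},{p1,p2,p6},{p1,p6,p7},{p4,p6,p7}} A3={{p1},{p2},{p1,p2},{p1,p6},{p1,p7},{p2,p3},{p2,p6},{p2,p7},{p1,p2,p6},{p1,p6,p7}}
  A12={{p4},{p2,p3},{p2,p6},{p4,p6},{p4,p7},{p6,p7},{p1,p2,p6},{p1,p6,p7},{p4,p6,p7}} A13={{p1,p6},{p2,p3},{p2,p6},{p1,p2,p6},{p1,p6,p7}} A23={{p2},{p1,p2},{p1,p7},{p2,p3},{p2,p6},{p2,p7},{p1,p2,p6},{p1,p6,p7}}
  A123={{p2,p3},{p2,p6},{p1,p2,p6},{p1,p6,p7}}
components per intersection:
  A1: {{p3},{p2,p3}} {{p4},{p6},{p1,p6},{p2,p6},{p4,p6},{p4,p7},{p6,p7},{p1,p2,p6},{p1,p6,p7},{p4,p6,p7}} {{p5}}
  A2: {{p2},{p4},{p7},{p1,p2},{p1,p7},{p2,p3},{p2,p6},{p2,p7},{p4,p6},{p4,p7},{p6,p7},{p1,p2,p6},{p1,p6,p7},{p4,p6,p7}}
  A3: {{p1},{p2},{p1,p2},{p1,p6},{p1,p7},{p2,p3},{p2,p6},{p2,p7},{p1,p2,p6},{p1,p6,p7}}
  A12: {{p4},{p4,p6},{p4,p7},{p6,p7},{p1,p6,p7},{p4,p6,p7}} {{p2,p3}} {{p2,p6},{p1,p2,p6}}
  A13: {{p1,p6},{p2,p6},{p1,p2,p6},{p1,p6,p7}} {{p2,p3}}
  A23: {{p2},{p1,p2},{p2,p3},{p2,p6},{p2,p7},{p1,p2,p6}} {{p1,p7},{p1,p6,p7}}
  A123: {{p2,p3}} {{p2,p6},{p1,p2,p6}} {{p1,p6,p7}}
C dims 5,7,3; δ0: rk 3, SNF 1^3; δ1: rk 3, SNF 1^3
Ȟ^0 = (5 − 3) − 0 = 2, so Ȟ^0 ≅ Z^2
Ȟ^1 = (7 − 3) − 3 = 1, so Ȟ^1 ≅ Z
Ȟ^2 = (3 − 0) − 3 = 0, so Ȟ^2 ≅ 0

Ȟ^0(U;F) ≅ Z^2, Ȟ^1(U;F) ≅ Z, Ȟ^2(U;F) ≅ 0


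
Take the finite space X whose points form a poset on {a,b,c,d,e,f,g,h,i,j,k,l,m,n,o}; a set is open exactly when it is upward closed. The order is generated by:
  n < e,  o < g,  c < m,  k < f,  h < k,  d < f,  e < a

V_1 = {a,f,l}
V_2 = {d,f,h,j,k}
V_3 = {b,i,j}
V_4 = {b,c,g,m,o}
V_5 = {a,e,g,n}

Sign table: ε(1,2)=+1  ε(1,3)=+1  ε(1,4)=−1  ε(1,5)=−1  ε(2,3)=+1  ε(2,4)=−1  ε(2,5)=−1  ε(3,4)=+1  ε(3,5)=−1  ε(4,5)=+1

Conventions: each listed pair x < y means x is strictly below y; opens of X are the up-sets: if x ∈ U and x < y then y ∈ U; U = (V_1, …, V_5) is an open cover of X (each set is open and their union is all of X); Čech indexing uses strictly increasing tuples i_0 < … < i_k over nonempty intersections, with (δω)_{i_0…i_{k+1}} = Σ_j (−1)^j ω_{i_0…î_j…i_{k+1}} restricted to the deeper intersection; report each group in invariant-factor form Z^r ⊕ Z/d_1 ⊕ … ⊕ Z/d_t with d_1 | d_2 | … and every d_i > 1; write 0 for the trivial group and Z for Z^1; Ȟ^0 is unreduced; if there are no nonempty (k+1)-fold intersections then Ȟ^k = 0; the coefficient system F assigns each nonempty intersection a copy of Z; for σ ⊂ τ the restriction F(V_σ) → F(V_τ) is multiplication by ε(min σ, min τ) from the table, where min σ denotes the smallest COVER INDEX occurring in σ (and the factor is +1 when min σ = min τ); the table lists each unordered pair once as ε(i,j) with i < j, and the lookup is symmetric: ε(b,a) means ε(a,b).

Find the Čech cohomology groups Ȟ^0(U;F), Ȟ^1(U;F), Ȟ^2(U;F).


Ȟ^0(U;F) ≅ 0, Ȟ^1(U;F) ≅ Z/2, Ȟ^2(U;F) ≅ 0

cover nerve:
  V12={f} V15={a} V23={j} V34={b} V45={g}
C dims 5,5; δ0: rk 5, SNF 1^4·2
Ȟ^0: (5−5)−0=0 ⇒ 0
Ȟ^1: (5−0)−5=0 plus torsion [2] ⇒ Z/2
Ȟ^2: (0−0)−0=0 ⇒ 0


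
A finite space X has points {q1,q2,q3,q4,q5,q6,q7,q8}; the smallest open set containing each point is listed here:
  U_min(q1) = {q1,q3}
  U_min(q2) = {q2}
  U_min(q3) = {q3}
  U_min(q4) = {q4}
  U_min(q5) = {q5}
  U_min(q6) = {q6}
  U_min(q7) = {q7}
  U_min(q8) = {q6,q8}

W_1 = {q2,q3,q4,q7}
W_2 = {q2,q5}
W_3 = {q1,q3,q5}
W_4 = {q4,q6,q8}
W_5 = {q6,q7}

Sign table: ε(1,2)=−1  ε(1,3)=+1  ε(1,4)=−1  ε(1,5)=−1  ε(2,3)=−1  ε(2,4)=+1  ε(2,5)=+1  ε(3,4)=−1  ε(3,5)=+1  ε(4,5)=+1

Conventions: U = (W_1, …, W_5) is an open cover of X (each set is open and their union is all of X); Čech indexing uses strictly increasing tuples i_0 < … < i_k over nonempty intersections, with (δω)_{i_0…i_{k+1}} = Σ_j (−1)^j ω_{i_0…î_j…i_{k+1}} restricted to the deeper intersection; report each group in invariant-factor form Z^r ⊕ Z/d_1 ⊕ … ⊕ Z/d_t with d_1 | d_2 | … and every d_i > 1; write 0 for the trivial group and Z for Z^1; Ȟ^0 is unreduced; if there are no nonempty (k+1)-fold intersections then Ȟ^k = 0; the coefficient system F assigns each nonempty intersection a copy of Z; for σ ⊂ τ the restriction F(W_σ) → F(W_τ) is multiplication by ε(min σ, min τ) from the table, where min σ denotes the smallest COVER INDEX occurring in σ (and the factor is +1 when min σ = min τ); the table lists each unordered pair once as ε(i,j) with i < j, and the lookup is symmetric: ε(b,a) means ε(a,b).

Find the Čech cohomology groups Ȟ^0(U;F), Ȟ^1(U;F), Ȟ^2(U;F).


nonempty overlaps:
  W12={q2} W13={q3} W14={q4} W15={q7} W23={q5} W45={q6}
C dims 5,6; δ0: rk 4, SNF 1^4
degree 0: 5−4−0 = 1 → Ȟ^0 ≅ Z
degree 1: 6−0−4 = 2 → Ȟ^1 ≅ Z^2
degree 2: 0−0−0 = 0 → Ȟ^2 ≅ 0

Ȟ^0 = Z, Ȟ^1 = Z^2 and Ȟ^2 = 0


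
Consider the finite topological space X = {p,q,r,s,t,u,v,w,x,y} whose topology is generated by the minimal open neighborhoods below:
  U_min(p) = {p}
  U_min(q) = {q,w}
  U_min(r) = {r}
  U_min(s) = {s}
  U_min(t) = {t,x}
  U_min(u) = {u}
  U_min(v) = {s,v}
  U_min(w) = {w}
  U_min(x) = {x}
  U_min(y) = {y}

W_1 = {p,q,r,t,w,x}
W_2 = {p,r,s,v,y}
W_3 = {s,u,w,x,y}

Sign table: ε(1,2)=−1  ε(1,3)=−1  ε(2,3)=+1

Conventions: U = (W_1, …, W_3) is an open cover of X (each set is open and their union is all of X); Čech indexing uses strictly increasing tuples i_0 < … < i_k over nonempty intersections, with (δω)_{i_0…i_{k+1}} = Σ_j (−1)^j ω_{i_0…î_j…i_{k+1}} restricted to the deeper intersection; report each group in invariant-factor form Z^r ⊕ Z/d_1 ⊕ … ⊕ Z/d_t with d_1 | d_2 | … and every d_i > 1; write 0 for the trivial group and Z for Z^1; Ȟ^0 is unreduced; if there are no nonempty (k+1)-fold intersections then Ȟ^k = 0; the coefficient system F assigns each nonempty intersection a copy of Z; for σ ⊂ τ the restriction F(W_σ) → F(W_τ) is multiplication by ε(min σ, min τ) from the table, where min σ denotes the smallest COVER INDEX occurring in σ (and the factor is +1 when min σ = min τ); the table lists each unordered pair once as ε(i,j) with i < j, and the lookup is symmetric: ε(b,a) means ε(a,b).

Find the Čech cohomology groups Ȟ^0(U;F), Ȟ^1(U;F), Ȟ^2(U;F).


nerve simplices:
  W12={p,r} W13={w,x} W23={s,y}
C dims 3,3; δ0: rk 2, SNF 1^2
degree 0: 3−2−0 = 1 → Ȟ^0 ≅ Z
degree 1: 3−0−2 = 1 → Ȟ^1 ≅ Z
degree 2: 0−0−0 = 0 → Ȟ^2 ≅ 0

Ȟ^0(U;F) ≅ Z; Ȟ^1(U;F) ≅ Z; Ȟ^2(U;F) ≅ 0


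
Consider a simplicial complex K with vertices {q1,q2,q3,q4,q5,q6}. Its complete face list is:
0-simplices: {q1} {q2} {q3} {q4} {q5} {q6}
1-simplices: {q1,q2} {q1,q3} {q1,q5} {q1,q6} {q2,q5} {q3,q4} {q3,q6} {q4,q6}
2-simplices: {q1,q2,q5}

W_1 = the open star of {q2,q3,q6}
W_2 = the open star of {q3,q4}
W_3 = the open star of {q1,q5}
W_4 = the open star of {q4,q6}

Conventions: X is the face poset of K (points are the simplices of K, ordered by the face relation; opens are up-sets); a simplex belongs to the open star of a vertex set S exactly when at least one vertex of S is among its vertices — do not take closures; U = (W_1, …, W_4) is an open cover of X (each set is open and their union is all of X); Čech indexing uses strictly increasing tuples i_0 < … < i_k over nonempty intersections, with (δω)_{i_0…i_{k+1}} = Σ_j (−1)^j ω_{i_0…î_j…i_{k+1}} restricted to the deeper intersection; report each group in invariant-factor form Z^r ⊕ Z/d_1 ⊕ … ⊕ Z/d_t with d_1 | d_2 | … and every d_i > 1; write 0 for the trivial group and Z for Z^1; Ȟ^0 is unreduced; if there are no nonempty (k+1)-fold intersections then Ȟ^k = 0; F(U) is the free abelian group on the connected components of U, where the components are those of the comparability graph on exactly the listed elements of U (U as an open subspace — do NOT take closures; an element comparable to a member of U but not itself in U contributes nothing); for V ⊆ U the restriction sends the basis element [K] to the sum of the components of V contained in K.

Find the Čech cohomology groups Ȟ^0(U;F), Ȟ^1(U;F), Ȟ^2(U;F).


nonempty overlaps:
  W1={{q2},{q3},{q6},{q1,q2},{q1,q3},{q1,q6},{q2,q5},{q3,q4},{q3,q6},{q4,q6},{q1,q2,q5}} W2={{q3},{q4},{q1,q3},{q3,q4},{q3,q6},{q4,q6}} W3={{q1},{q5},{q1,q2},{q1,q3},{q1,q5},{q1,q6},{q2,q5},{q1,q2,q5}} W4={{q4},{q6},{q1,q6},{q3,q4},{q3,q6},{q4,q6}}
  W12={{q3},{q1,q3},{q3,q4},{q3,q6},{q4,q6}} W13={{q1,q2},{q1,q3},{q1,q6},{q2,q5},{q1,q2,q5}} W14={{q6},{q1,q6},{q3,q4},{q3,q6},{q4,q6}} W23={{q1,q3}} W24={{q4},{q3,q4},{q3,q6},{q4,q6}} W34={{q1,q6}}
  W123={{q1,q3}} W124={{q3,q4},{q3,q6},{q4,q6}} W134={{q1,q6}}
components per intersection:
  W1: {{q2},{q1,q2},{q2,q5},{q1,q2,q5}} {{q3},{q6},{q1,q3},{q1,q6},{q3,q4},{q3,q6},{q4,q6}}
  W2: {{q3},{q4},{q1,q3},{q3,q4},{q3,q6},{q4,q6}}
  W3: {{q1},{q5},{q1,q2},{q1,q3},{q1,q5},{q1,q6},{q2,q5},{q1,q2,q5}}
  W4: {{q4},{q6},{q1,q6},{q3,q4},{q3,q6},{q4,q6}}
  W12: {{q3},{q1,q3},{q3,q4},{q3,q6}} {{q4,q6}}
  W13: {{q1,q2},{q2,q5},{q1,q2,q5}} {{q1,q3}} {{q1,q6}}
  W14: {{q6},{q1,q6},{q3,q6},{q4,q6}} {{q3,q4}}
  W23: {{q1,q3}}
  W24: {{q4},{q3,q4},{q4,q6}} {{q3,q6}}
  W34: {{q1,q6}}
  W123: {{q1,q3}}
  W124: {{q3,q4}} {{q3,q6}} {{q4,q6}}
  W134: {{q1,q6}}
C dims 5,11,5; δ0: rk 4, SNF 1^4; δ1: rk 5, SNF 1^5
degree 0: 5−4−0 = 1 → Ȟ^0 ≅ Z
degree 1: 11−5−4 = 2 → Ȟ^1 ≅ Z^2
degree 2: 5−0−5 = 0 → Ȟ^2 ≅ 0

Ȟ^0 = Z,  Ȟ^1 = Z^2,  Ȟ^2 = 0


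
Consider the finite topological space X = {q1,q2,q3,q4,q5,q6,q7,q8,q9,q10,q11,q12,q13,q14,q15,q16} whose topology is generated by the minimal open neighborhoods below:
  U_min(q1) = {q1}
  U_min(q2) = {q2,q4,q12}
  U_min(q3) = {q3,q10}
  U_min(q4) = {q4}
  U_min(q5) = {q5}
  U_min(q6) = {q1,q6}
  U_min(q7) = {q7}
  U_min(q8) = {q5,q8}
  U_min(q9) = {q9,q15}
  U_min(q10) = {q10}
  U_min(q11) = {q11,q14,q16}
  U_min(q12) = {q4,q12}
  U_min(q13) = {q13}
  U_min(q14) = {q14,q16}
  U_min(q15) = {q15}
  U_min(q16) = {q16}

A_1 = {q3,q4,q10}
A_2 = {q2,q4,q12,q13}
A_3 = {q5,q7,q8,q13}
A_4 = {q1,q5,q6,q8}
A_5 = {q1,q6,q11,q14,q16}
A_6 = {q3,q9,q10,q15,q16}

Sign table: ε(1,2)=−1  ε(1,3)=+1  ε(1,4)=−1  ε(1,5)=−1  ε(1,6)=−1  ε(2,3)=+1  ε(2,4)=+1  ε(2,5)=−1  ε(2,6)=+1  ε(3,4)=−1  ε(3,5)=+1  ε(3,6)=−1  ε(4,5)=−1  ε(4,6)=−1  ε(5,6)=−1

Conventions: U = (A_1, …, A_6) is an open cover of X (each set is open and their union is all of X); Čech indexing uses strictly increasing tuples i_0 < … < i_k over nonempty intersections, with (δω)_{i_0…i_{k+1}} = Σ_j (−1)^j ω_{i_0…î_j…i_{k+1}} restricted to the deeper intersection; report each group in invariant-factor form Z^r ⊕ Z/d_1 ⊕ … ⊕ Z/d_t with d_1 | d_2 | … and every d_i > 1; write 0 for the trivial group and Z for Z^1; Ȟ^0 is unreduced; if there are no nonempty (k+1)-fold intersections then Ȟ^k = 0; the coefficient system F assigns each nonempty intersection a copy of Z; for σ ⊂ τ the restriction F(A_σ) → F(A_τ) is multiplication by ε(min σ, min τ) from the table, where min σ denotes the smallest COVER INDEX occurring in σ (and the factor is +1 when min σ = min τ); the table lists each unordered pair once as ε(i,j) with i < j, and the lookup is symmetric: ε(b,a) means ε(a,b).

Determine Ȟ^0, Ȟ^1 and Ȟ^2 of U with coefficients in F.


cover nerve:
  A12={q4} A16={q3,q10} A23={q13} A34={q5,q8} A45={q1,q6} A56={q16}
C dims 6,6; δ0: rk 6, SNF 1^5·2
Ȟ^0: (6−6)−0=0 ⇒ 0
Ȟ^1: (6−0)−6=0 plus torsion [2] ⇒ Z/2
Ȟ^2: (0−0)−0=0 ⇒ 0

Ȟ^0(U;F) ≅ 0; Ȟ^1(U;F) ≅ Z/2; Ȟ^2(U;F) ≅ 0


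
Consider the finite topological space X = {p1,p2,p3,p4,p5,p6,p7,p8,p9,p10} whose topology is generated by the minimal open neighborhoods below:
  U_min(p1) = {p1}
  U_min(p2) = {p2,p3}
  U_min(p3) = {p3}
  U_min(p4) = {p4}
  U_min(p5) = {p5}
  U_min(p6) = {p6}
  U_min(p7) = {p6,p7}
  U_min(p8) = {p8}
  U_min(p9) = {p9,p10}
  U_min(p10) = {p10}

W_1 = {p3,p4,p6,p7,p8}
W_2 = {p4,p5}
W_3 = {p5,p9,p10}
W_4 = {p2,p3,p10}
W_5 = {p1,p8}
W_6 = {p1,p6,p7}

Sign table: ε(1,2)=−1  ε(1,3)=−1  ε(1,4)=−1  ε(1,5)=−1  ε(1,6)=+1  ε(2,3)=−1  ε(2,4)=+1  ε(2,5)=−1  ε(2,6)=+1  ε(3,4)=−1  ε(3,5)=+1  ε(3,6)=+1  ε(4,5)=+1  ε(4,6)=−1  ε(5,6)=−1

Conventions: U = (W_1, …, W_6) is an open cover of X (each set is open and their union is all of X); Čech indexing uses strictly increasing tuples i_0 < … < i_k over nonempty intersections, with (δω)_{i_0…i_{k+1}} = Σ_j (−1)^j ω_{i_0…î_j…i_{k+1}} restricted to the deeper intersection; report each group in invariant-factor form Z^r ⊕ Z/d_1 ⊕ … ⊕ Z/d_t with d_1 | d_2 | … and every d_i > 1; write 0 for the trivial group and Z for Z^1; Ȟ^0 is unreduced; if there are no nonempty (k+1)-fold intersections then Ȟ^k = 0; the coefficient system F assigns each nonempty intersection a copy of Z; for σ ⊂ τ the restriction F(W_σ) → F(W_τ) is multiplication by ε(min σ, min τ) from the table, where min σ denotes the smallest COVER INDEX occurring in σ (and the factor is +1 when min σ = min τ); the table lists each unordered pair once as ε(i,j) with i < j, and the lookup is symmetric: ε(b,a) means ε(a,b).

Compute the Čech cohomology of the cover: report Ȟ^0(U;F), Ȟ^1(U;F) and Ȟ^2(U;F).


nonempty overlaps:
  W12={p4} W14={p3} W15={p8} W16={p6,p7} W23={p5} W34={p10} W56={p1}
C dims 6,7; δ0: rk 5, SNF 1^5
degree 0: 6−5−0 = 1 → Ȟ^0 ≅ Z
degree 1: 7−0−5 = 2 → Ȟ^1 ≅ Z^2
degree 2: 0−0−0 = 0 → Ȟ^2 ≅ 0

Ȟ^0 ≅ Z, Ȟ^1 ≅ Z^2 and Ȟ^2 ≅ 0


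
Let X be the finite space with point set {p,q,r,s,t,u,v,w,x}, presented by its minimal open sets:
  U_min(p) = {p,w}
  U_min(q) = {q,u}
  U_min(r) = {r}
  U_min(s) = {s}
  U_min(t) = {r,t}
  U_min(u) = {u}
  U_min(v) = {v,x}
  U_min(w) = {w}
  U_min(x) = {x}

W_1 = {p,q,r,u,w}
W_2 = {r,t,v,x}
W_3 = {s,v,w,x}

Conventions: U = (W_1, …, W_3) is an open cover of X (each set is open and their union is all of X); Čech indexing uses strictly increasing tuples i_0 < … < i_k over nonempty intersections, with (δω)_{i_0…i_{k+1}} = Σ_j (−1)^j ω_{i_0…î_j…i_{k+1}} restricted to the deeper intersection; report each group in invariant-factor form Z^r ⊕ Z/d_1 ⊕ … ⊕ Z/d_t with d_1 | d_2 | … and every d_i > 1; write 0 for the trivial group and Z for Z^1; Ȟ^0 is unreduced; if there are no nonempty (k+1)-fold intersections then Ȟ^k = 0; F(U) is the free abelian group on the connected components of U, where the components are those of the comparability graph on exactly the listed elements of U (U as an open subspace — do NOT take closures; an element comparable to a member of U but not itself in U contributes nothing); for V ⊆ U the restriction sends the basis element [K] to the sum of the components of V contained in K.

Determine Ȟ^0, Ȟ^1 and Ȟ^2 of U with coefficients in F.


intersection data:
  W12={r} W13={w} W23={v,x}
components per intersection:
  W1: {p,w} {q,u} {r}
  W2: {r,t} {v,x}
  W3: {s} {v,x} {w}
  W12: {r}
  W13: {w}
  W23: {v,x}
C dims 8,3; δ0: rk 3, SNF 1^3
Ȟ^0 = (8 − 3) − 0 = 5, so Ȟ^0 ≅ Z^5
Ȟ^1 = (3 − 0) − 3 = 0, so Ȟ^1 ≅ 0
Ȟ^2 = (0 − 0) − 0 = 0, so Ȟ^2 ≅ 0

Ȟ^0 ≅ Z^5, Ȟ^1 ≅ 0 and Ȟ^2 ≅ 0


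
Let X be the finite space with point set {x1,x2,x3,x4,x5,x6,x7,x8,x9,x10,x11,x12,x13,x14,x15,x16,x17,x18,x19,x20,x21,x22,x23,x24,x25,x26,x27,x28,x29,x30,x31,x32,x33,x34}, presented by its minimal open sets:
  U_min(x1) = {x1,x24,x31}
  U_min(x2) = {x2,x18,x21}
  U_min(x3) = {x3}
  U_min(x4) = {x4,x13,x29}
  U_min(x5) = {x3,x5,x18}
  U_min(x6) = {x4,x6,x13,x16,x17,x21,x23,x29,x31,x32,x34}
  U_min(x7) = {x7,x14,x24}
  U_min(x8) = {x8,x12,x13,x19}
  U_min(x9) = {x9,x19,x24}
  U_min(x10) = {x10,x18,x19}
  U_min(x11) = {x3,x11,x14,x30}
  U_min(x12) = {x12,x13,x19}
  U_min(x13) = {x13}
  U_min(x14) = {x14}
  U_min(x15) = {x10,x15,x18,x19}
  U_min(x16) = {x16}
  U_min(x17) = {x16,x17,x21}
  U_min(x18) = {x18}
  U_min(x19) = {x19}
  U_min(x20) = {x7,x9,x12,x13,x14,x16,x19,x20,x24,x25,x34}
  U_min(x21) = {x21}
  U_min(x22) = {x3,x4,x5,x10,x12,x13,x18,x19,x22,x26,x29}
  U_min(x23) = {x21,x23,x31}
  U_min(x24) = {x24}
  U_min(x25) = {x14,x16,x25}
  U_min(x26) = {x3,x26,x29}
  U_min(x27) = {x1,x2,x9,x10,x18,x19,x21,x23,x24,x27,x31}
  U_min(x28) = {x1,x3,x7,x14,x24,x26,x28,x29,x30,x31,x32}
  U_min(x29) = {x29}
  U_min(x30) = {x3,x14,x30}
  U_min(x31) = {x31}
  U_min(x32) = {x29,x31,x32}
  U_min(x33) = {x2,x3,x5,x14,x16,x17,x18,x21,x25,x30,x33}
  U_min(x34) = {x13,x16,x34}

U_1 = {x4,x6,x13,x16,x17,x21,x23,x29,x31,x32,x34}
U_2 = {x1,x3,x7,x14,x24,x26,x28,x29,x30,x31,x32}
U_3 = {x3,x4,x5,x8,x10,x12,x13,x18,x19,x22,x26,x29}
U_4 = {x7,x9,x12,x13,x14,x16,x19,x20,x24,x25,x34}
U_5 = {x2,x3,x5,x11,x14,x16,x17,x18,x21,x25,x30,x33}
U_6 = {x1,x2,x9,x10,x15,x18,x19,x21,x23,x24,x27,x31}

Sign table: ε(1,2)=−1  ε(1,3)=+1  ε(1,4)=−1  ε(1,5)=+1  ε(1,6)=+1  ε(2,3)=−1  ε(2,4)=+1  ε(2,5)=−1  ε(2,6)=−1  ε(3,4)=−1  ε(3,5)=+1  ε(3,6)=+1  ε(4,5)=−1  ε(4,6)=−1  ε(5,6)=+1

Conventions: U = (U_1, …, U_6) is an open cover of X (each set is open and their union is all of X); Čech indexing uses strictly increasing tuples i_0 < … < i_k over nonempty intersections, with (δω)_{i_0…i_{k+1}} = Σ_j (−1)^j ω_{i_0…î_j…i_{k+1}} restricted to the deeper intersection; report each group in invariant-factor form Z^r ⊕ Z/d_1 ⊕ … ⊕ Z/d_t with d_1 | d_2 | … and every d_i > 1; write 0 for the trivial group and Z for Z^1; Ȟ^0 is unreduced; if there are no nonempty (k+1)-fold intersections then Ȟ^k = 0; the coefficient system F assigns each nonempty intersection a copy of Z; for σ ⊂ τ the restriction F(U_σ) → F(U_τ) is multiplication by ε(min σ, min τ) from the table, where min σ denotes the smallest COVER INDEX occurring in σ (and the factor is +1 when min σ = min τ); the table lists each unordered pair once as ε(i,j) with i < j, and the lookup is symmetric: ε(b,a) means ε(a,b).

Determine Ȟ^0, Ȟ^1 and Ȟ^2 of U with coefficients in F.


nerve of the cover:
  U12={x29,x31,x32} U13={x4,x13,x29} U14={x13,x16,x34} U15={x16,x17,x21} U16={x21,x23,x31} U23={x3,x26,x29} U24={x7,x14,x24} U25={x3,x14,x30} U26={x1,x24,x31} U34={x12,x13,x19} U35={x3,x5,x18} U36={x10,x18,x19} U45={x14,x16,x25} U46={x9,x19,x24} U56={x2,x18,x21}
  U123={x29} U126={x31} U134={x13} U145={x16} U156={x21} U235={x3} U245={x14} U246={x24} U346={x19} U356={x18}
C dims 6,15,10; δ0: rk 5, SNF 1^5; δ1: rk 10, SNF 1^9·2
Ȟ^0 = (6 − 5) − 0 = 1, so Ȟ^0 ≅ Z
Ȟ^1 = (15 − 10) − 5 = 0, so Ȟ^1 ≅ 0
Ȟ^2 = (10 − 0) − 10 = 0 plus torsion [2], so Ȟ^2 ≅ Z/2

Ȟ^0(U;F) ≅ Z,  Ȟ^1(U;F) ≅ 0,  Ȟ^2(U;F) ≅ Z/2


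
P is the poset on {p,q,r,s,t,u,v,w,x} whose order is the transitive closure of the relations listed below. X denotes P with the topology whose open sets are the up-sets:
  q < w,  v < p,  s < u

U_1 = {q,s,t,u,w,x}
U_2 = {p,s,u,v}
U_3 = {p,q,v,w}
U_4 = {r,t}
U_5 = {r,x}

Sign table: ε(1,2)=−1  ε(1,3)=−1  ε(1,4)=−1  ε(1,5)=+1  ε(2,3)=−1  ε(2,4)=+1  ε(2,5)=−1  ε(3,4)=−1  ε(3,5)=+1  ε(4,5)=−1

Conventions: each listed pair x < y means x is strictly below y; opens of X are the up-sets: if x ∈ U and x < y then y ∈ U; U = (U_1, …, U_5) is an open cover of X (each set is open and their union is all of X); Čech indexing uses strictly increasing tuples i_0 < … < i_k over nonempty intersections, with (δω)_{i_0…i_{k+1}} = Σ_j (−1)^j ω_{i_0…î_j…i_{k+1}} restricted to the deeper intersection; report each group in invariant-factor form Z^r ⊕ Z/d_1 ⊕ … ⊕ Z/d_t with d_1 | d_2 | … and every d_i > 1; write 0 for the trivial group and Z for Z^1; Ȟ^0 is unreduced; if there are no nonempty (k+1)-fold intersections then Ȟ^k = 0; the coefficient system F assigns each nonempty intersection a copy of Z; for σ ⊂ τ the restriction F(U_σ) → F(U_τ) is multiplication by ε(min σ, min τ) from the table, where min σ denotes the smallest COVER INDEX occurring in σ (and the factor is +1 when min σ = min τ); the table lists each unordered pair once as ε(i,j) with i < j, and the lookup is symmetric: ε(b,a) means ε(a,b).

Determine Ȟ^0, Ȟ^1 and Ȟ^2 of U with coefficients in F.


Ȟ^0 ≅ 0,  Ȟ^1 ≅ Z ⊕ Z/2,  Ȟ^2 ≅ 0

nonempty intersections:
  U12={s,u} U13={q,w} U14={t} U15={x} U23={p,v} U45={r}
C dims 5,6; δ0: rk 5, SNF 1^4·2
Ȟ^0: (5−5)−0=0 ⇒ 0
Ȟ^1: (6−0)−5=1 plus torsion [2] ⇒ Z ⊕ Z/2
Ȟ^2: (0−0)−0=0 ⇒ 0


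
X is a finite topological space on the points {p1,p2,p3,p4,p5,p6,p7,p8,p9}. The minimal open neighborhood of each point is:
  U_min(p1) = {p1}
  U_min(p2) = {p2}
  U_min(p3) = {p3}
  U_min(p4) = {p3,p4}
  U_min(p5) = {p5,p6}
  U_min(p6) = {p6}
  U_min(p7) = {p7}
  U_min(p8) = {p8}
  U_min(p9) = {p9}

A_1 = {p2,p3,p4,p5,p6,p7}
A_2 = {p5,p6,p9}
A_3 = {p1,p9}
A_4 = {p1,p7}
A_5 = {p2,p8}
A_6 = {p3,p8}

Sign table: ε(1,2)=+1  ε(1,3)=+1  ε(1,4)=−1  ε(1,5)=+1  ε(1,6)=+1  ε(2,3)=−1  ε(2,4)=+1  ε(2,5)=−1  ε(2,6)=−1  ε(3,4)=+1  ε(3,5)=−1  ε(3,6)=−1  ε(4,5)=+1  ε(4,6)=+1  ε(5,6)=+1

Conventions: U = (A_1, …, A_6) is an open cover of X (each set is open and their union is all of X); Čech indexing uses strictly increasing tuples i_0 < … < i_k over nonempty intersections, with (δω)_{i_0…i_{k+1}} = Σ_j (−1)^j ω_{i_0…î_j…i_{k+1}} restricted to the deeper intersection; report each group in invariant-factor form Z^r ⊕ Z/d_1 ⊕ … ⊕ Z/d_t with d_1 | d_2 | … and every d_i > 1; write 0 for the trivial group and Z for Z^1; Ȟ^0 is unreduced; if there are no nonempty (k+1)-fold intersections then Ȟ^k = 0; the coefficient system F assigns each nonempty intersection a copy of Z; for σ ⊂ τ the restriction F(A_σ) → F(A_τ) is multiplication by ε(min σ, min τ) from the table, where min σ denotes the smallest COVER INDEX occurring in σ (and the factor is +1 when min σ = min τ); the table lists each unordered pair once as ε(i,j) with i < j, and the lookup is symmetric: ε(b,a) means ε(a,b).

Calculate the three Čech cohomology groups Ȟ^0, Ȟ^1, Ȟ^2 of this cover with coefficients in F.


nonempty intersections:
  A12={p5,p6} A14={p7} A15={p2} A16={p3} A23={p9} A34={p1} A56={p8}
C dims 6,7; δ0: rk 5, SNF 1^5
Ȟ^0: (6−5)−0=1 ⇒ Z
Ȟ^1: (7−0)−5=2 ⇒ Z^2
Ȟ^2: (0−0)−0=0 ⇒ 0

Ȟ^0 ≅ Z; Ȟ^1 ≅ Z^2; Ȟ^2 ≅ 0


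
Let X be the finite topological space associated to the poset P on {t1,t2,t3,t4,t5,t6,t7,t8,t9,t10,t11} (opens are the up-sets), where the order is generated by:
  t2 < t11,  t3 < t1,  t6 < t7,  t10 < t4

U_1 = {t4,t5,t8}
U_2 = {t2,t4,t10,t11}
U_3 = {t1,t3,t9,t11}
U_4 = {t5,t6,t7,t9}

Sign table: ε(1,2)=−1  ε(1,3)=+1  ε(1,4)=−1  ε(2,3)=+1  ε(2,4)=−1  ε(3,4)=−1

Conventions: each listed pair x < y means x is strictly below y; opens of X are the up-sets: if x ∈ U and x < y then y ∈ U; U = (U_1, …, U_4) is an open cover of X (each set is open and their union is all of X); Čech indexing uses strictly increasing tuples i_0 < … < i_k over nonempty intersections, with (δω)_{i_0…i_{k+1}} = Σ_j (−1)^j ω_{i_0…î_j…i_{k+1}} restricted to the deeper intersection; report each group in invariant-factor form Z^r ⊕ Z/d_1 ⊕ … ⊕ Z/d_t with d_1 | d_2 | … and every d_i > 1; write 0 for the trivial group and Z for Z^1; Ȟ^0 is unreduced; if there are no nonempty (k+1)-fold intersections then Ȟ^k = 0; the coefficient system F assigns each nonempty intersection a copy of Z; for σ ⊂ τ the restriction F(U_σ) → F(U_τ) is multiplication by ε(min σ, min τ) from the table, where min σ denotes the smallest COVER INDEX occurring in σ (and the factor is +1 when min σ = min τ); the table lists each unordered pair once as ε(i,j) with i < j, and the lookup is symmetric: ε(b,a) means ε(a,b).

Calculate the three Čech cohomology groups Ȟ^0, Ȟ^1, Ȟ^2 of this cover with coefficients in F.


Ȟ^0(U;F) ≅ 0, Ȟ^1(U;F) ≅ Z/2 and Ȟ^2(U;F) ≅ 0

intersection data:
  U12={t4} U14={t5} U23={t11} U34={t9}
C dims 4,4; δ0: rk 4, SNF 1^3·2
Ȟ^0 = (4 − 4) − 0 = 0, so Ȟ^0 ≅ 0
Ȟ^1 = (4 − 0) − 4 = 0 plus torsion [2], so Ȟ^1 ≅ Z/2
Ȟ^2 = (0 − 0) − 0 = 0, so Ȟ^2 ≅ 0


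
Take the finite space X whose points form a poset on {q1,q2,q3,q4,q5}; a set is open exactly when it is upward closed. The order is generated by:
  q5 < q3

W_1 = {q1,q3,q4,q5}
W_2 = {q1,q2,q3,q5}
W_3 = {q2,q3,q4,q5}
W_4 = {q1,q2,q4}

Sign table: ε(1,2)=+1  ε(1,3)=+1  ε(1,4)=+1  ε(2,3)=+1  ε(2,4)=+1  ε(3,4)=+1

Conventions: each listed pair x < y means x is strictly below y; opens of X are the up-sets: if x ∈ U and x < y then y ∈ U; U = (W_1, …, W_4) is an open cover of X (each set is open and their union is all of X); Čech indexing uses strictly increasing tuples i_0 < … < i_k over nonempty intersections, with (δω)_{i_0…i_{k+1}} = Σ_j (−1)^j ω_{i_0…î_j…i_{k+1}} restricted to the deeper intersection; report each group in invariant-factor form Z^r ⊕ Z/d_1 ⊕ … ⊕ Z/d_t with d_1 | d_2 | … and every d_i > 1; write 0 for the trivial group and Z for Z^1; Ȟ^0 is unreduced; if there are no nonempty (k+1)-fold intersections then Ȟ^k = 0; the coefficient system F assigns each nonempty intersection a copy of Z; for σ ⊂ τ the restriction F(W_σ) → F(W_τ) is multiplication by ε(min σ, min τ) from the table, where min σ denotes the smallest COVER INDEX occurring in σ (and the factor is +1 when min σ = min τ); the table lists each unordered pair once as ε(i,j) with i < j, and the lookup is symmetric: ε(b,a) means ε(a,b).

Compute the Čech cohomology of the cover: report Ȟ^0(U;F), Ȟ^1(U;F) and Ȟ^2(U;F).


Ȟ^0 ≅ Z; Ȟ^1 ≅ 0; Ȟ^2 ≅ Z

nerve of the cover:
  W12={q1,q3,q5} W13={q3,q4,q5} W14={q1,q4} W23={q2,q3,q5} W24={q1,q2} W34={q2,q4}
  W123={q3,q5} W124={q1} W134={q4} W234={q2}
C dims 4,6,4; δ0: rk 3, SNF 1^3; δ1: rk 3, SNF 1^3
Ȟ^0 = (4 − 3) − 0 = 1, so Ȟ^0 ≅ Z
Ȟ^1 = (6 − 3) − 3 = 0, so Ȟ^1 ≅ 0
Ȟ^2 = (4 − 0) − 3 = 1, so Ȟ^2 ≅ Z


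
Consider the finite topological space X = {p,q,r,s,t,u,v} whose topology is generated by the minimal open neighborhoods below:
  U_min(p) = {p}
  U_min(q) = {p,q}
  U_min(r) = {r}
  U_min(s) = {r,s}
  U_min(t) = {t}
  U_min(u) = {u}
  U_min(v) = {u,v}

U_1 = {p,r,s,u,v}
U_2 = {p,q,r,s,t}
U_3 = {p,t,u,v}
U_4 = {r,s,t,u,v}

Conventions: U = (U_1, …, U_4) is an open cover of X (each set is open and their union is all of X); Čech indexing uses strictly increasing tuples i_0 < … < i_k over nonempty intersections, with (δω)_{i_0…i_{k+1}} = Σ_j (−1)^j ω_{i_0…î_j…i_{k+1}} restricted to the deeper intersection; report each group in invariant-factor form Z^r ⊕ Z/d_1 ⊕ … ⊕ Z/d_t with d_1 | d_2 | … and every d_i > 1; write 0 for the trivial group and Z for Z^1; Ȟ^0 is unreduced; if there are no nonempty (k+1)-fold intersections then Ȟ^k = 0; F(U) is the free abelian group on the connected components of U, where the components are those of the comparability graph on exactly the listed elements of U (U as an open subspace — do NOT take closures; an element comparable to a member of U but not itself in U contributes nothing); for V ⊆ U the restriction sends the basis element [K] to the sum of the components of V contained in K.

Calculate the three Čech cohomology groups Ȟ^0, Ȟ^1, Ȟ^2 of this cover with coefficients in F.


Ȟ^0 ≅ Z^4, Ȟ^1 ≅ 0 and Ȟ^2 ≅ 0

nonempty overlaps:
  U12={p,r,s} U13={p,u,v} U14={r,s,u,v} U23={p,t} U24={r,s,t} U34={t,u,v}
  U123={p} U124={r,s} U134={u,v} U234={t}
components per intersection:
  U1: {p} {r,s} {u,v}
  U2: {p,q} {r,s} {t}
  U3: {p} {t} {u,v}
  U4: {r,s} {t} {u,v}
  U12: {p} {r,s}
  U13: {p} {u,v}
  U14: {r,s} {u,v}
  U23: {p} {t}
  U24: {r,s} {t}
  U34: {t} {u,v}
  U123: {p}
  U124: {r,s}
  U134: {u,v}
  U234: {t}
C dims 12,12,4; δ0: rk 8, SNF 1^8; δ1: rk 4, SNF 1^4
degree 0: 12−8−0 = 4 → Ȟ^0 ≅ Z^4
degree 1: 12−4−8 = 0 → Ȟ^1 ≅ 0
degree 2: 4−0−4 = 0 → Ȟ^2 ≅ 0
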